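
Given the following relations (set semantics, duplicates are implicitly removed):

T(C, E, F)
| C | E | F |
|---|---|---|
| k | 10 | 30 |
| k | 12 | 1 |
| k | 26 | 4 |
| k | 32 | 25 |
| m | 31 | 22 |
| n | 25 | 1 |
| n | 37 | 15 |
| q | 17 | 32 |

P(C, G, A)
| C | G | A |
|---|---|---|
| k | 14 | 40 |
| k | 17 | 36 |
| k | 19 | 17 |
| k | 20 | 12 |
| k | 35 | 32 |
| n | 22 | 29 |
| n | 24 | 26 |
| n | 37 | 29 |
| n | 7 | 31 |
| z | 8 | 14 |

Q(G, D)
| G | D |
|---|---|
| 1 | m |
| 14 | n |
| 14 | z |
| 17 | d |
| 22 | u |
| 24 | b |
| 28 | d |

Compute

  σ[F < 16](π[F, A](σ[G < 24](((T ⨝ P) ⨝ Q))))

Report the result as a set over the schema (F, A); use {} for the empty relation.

{(1, 29), (1, 36), (1, 40), (15, 29), (4, 36), (4, 40)}

Natural join on C: {(k, 10, 30, 14, 40), (k, 10, 30, 17, 36), (k, 10, 30, 19, 17), (k, 10, 30, 20, 12), (k, 10, 30, 35, 32), (k, 12, 1, 14, 40), (k, 12, 1, 17, 36), (k, 12, 1, 19, 17), (k, 12, 1, 20, 12), (k, 12, 1, 35, 32), (k, 26, 4, 14, 40), (k, 26, 4, 17, 36), (k, 26, 4, 19, 17), (k, 26, 4, 20, 12), (k, 26, 4, 35, 32), (k, 32, 25, 14, 40), (k, 32, 25, 17, 36), (k, 32, 25, 19, 17), (k, 32, 25, 20, 12), (k, 32, 25, 35, 32), (n, 25, 1, 22, 29), (n, 25, 1, 24, 26), (n, 25, 1, 37, 29), (n, 25, 1, 7, 31), (n, 37, 15, 22, 29), (n, 37, 15, 24, 26), (n, 37, 15, 37, 29), (n, 37, 15, 7, 31)}
Natural join on G: {(k, 10, 30, 14, 40, n), (k, 10, 30, 14, 40, z), (k, 10, 30, 17, 36, d), (k, 12, 1, 14, 40, n), (k, 12, 1, 14, 40, z), (k, 12, 1, 17, 36, d), (k, 26, 4, 14, 40, n), (k, 26, 4, 14, 40, z), (k, 26, 4, 17, 36, d), (k, 32, 25, 14, 40, n), (k, 32, 25, 14, 40, z), (k, 32, 25, 17, 36, d), (n, 25, 1, 22, 29, u), (n, 25, 1, 24, 26, b), (n, 37, 15, 22, 29, u), (n, 37, 15, 24, 26, b)}
Selection G < 24: {(k, 10, 30, 14, 40, n), (k, 10, 30, 14, 40, z), (k, 10, 30, 17, 36, d), (k, 12, 1, 14, 40, n), (k, 12, 1, 14, 40, z), (k, 12, 1, 17, 36, d), (k, 26, 4, 14, 40, n), (k, 26, 4, 14, 40, z), (k, 26, 4, 17, 36, d), (k, 32, 25, 14, 40, n), (k, 32, 25, 14, 40, z), (k, 32, 25, 17, 36, d), (n, 25, 1, 22, 29, u), (n, 37, 15, 22, 29, u)}
Keep only column(s) F, A (4 duplicate(s) eliminated): {(1, 29), (1, 36), (1, 40), (15, 29), (25, 36), (25, 40), (30, 36), (30, 40), (4, 36), (4, 40)}
Selection F < 16: {(1, 29), (1, 36), (1, 40), (15, 29), (4, 36), (4, 40)}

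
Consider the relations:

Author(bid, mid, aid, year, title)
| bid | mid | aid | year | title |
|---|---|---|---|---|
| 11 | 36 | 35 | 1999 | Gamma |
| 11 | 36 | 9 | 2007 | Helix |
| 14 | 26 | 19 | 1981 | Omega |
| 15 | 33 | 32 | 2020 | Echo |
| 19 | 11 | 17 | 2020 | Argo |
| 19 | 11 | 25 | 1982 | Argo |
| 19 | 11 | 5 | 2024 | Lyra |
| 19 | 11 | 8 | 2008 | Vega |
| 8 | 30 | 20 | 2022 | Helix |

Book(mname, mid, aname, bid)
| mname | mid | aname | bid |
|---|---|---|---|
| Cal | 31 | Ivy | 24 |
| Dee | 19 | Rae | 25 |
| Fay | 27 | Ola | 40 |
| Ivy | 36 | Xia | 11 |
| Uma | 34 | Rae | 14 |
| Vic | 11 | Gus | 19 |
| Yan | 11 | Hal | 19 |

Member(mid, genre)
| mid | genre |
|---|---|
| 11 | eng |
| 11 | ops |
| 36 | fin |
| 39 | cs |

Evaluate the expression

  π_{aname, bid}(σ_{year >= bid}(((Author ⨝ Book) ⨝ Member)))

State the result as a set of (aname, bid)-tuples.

Natural join on bid, mid: {(11, 36, 35, 1999, Gamma, Ivy, Xia), (11, 36, 9, 2007, Helix, Ivy, Xia), (19, 11, 17, 2020, Argo, Vic, Gus), (19, 11, 17, 2020, Argo, Yan, Hal), (19, 11, 25, 1982, Argo, Vic, Gus), (19, 11, 25, 1982, Argo, Yan, Hal), (19, 11, 5, 2024, Lyra, Vic, Gus), (19, 11, 5, 2024, Lyra, Yan, Hal), (19, 11, 8, 2008, Vega, Vic, Gus), (19, 11, 8, 2008, Vega, Yan, Hal)}
Natural join on mid: {(11, 36, 35, 1999, Gamma, Ivy, Xia, fin), (11, 36, 9, 2007, Helix, Ivy, Xia, fin), (19, 11, 17, 2020, Argo, Vic, Gus, eng), (19, 11, 17, 2020, Argo, Vic, Gus, ops), (19, 11, 17, 2020, Argo, Yan, Hal, eng), (19, 11, 17, 2020, Argo, Yan, Hal, ops), (19, 11, 25, 1982, Argo, Vic, Gus, eng), (19, 11, 25, 1982, Argo, Vic, Gus, ops), (19, 11, 25, 1982, Argo, Yan, Hal, eng), (19, 11, 25, 1982, Argo, Yan, Hal, ops), (19, 11, 5, 2024, Lyra, Vic, Gus, eng), (19, 11, 5, 2024, Lyra, Vic, Gus, ops), (19, 11, 5, 2024, Lyra, Yan, Hal, eng), (19, 11, 5, 2024, Lyra, Yan, Hal, ops), (19, 11, 8, 2008, Vega, Vic, Gus, eng), (19, 11, 8, 2008, Vega, Vic, Gus, ops), (19, 11, 8, 2008, Vega, Yan, Hal, eng), (19, 11, 8, 2008, Vega, Yan, Hal, ops)}
Selection year >= bid: {(11, 36, 35, 1999, Gamma, Ivy, Xia, fin), (11, 36, 9, 2007, Helix, Ivy, Xia, fin), (19, 11, 17, 2020, Argo, Vic, Gus, eng), (19, 11, 17, 2020, Argo, Vic, Gus, ops), (19, 11, 17, 2020, Argo, Yan, Hal, eng), (19, 11, 17, 2020, Argo, Yan, Hal, ops), (19, 11, 25, 1982, Argo, Vic, Gus, eng), (19, 11, 25, 1982, Argo, Vic, Gus, ops), (19, 11, 25, 1982, Argo, Yan, Hal, eng), (19, 11, 25, 1982, Argo, Yan, Hal, ops), (19, 11, 5, 2024, Lyra, Vic, Gus, eng), (19, 11, 5, 2024, Lyra, Vic, Gus, ops), (19, 11, 5, 2024, Lyra, Yan, Hal, eng), (19, 11, 5, 2024, Lyra, Yan, Hal, ops), (19, 11, 8, 2008, Vega, Vic, Gus, eng), (19, 11, 8, 2008, Vega, Vic, Gus, ops), (19, 11, 8, 2008, Vega, Yan, Hal, eng), (19, 11, 8, 2008, Vega, Yan, Hal, ops)}
Keep only column(s) aname, bid (15 duplicate(s) eliminated): {(Gus, 19), (Hal, 19), (Xia, 11)}

{(Gus, 19), (Hal, 19), (Xia, 11)}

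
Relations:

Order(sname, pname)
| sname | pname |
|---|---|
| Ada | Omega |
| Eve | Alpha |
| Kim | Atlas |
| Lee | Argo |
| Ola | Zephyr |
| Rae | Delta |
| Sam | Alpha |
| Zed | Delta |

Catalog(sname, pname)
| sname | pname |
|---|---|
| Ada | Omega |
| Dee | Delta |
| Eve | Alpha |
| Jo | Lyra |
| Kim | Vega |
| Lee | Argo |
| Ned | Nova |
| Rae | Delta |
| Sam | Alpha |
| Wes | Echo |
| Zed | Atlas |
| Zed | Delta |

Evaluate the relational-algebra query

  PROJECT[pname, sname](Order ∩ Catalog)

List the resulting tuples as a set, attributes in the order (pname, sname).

{(Alpha, Eve), (Alpha, Sam), (Argo, Lee), (Delta, Rae), (Delta, Zed), (Omega, Ada)}

Set intersection of the two operands is {(Ada, Omega), (Eve, Alpha), (Lee, Argo), (Rae, Delta), (Sam, Alpha), (Zed, Delta)}.
Projecting to pname, sname: {(Alpha, Eve), (Alpha, Sam), (Argo, Lee), (Delta, Rae), (Delta, Zed), (Omega, Ada)}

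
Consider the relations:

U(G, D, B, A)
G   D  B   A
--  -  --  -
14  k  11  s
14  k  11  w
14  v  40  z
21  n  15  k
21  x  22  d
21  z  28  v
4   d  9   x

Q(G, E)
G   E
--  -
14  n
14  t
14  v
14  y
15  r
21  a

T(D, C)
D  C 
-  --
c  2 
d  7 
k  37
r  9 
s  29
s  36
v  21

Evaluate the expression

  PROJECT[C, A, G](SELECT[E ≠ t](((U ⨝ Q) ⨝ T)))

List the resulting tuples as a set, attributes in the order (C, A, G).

{(21, z, 14), (37, s, 14), (37, w, 14)}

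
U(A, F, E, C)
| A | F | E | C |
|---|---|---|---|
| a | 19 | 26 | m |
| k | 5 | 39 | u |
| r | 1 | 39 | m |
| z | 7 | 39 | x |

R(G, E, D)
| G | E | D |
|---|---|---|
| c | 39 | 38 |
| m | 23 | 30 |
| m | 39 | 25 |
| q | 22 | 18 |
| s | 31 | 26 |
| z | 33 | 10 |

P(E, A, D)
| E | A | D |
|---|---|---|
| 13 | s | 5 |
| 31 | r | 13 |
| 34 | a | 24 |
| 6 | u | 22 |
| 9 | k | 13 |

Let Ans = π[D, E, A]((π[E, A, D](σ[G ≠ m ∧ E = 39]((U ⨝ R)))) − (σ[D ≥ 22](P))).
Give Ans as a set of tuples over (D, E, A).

Natural join on E: {(k, 5, 39, u, c, 38), (k, 5, 39, u, m, 25), (r, 1, 39, m, c, 38), (r, 1, 39, m, m, 25), (z, 7, 39, x, c, 38), (z, 7, 39, x, m, 25)}
Selection G ≠ m ∧ E = 39: {(k, 5, 39, u, c, 38), (r, 1, 39, m, c, 38), (z, 7, 39, x, c, 38)}
Projecting to E, A, D: {(39, k, 38), (39, r, 38), (39, z, 38)}
Selection D ≥ 22: {(34, a, 24), (6, u, 22)}
Set difference of the two operands is {(39, k, 38), (39, r, 38), (39, z, 38)}.
Projecting to D, E, A: {(38, 39, k), (38, 39, r), (38, 39, z)}

{(38, 39, k), (38, 39, r), (38, 39, z)}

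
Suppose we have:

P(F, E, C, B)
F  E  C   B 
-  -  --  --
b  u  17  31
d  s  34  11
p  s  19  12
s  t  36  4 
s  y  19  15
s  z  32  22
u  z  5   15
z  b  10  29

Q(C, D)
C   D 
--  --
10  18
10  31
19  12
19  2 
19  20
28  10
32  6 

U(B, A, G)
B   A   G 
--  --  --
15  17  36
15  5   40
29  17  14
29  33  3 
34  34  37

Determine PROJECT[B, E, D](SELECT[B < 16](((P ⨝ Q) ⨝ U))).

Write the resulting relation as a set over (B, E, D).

{(15, y, 12), (15, y, 2), (15, y, 20)}

P ⋈ Q (natural join on C): {(p, s, 19, 12, 12), (p, s, 19, 12, 2), (p, s, 19, 12, 20), (s, y, 19, 15, 12), (s, y, 19, 15, 2), (s, y, 19, 15, 20), (s, z, 32, 22, 6), (z, b, 10, 29, 18), (z, b, 10, 29, 31)}
(P ⨝ Q) ⋈ U (natural join on B): {(s, y, 19, 15, 12, 17, 36), (s, y, 19, 15, 12, 5, 40), (s, y, 19, 15, 2, 17, 36), (s, y, 19, 15, 2, 5, 40), (s, y, 19, 15, 20, 17, 36), (s, y, 19, 15, 20, 5, 40), (z, b, 10, 29, 18, 17, 14), (z, b, 10, 29, 18, 33, 3), (z, b, 10, 29, 31, 17, 14), (z, b, 10, 29, 31, 33, 3)}
Selection B < 16: {(s, y, 19, 15, 12, 17, 36), (s, y, 19, 15, 12, 5, 40), (s, y, 19, 15, 2, 17, 36), (s, y, 19, 15, 2, 5, 40), (s, y, 19, 15, 20, 17, 36), (s, y, 19, 15, 20, 5, 40)}
π[B, E, D]: project onto (B, E, D) (3 duplicate(s) eliminated) → {(15, y, 12), (15, y, 2), (15, y, 20)}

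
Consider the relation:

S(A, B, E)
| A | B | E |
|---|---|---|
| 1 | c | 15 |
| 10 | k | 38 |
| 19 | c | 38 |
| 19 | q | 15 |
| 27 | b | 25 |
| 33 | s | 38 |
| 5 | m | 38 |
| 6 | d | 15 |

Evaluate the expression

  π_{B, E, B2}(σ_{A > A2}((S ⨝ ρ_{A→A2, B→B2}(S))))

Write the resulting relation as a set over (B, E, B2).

{(c, 38, k), (c, 38, m), (d, 15, c), (k, 38, m), (q, 15, c), (q, 15, d), (s, 38, c), (s, 38, k), (s, 38, m)}

ρ[A→A2, B→B2]: schema becomes (A2, B2, E); tuples unchanged.
Joining S and ρ_{A→A2, B→B2}(S) on E yields {(1, c, 15, 1, c), (1, c, 15, 19, q), (1, c, 15, 6, d), (10, k, 38, 10, k), (10, k, 38, 19, c), (10, k, 38, 33, s), (10, k, 38, 5, m), (19, c, 38, 10, k), (19, c, 38, 19, c), (19, c, 38, 33, s), (19, c, 38, 5, m), (19, q, 15, 1, c), (19, q, 15, 19, q), (19, q, 15, 6, d), (27, b, 25, 27, b), (33, s, 38, 10, k), (33, s, 38, 19, c), (33, s, 38, 33, s), (33, s, 38, 5, m), (5, m, 38, 10, k), (5, m, 38, 19, c), (5, m, 38, 33, s), (5, m, 38, 5, m), (6, d, 15, 1, c), (6, d, 15, 19, q), (6, d, 15, 6, d)}.
Selection A > A2: {(10, k, 38, 5, m), (19, c, 38, 10, k), (19, c, 38, 5, m), (19, q, 15, 1, c), (19, q, 15, 6, d), (33, s, 38, 10, k), (33, s, 38, 19, c), (33, s, 38, 5, m), (6, d, 15, 1, c)}
Projecting to B, E, B2: {(c, 38, k), (c, 38, m), (d, 15, c), (k, 38, m), (q, 15, c), (q, 15, d), (s, 38, c), (s, 38, k), (s, 38, m)}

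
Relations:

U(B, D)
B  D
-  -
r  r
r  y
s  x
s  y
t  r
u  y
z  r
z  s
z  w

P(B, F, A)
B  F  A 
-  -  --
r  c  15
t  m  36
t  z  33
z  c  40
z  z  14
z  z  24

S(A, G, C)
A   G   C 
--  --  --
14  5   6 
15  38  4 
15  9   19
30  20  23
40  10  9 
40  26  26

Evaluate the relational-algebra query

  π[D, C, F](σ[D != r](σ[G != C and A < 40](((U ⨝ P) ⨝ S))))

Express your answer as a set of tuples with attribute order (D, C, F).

Joining U and P on B yields {(r, r, c, 15), (r, y, c, 15), (t, r, m, 36), (t, r, z, 33), (z, r, c, 40), (z, r, z, 14), (z, r, z, 24), (z, s, c, 40), (z, s, z, 14), (z, s, z, 24), (z, w, c, 40), (z, w, z, 14), (z, w, z, 24)}.
Joining (U ⨝ P) and S on A yields {(r, r, c, 15, 38, 4), (r, r, c, 15, 9, 19), (r, y, c, 15, 38, 4), (r, y, c, 15, 9, 19), (z, r, c, 40, 10, 9), (z, r, c, 40, 26, 26), (z, r, z, 14, 5, 6), (z, s, c, 40, 10, 9), (z, s, c, 40, 26, 26), (z, s, z, 14, 5, 6), (z, w, c, 40, 10, 9), (z, w, c, 40, 26, 26), (z, w, z, 14, 5, 6)}.
Selection G != C and A < 40: {(r, r, c, 15, 38, 4), (r, r, c, 15, 9, 19), (r, y, c, 15, 38, 4), (r, y, c, 15, 9, 19), (z, r, z, 14, 5, 6), (z, s, z, 14, 5, 6), (z, w, z, 14, 5, 6)}
Selection D != r: {(r, y, c, 15, 38, 4), (r, y, c, 15, 9, 19), (z, s, z, 14, 5, 6), (z, w, z, 14, 5, 6)}
π_{D, C, F} gives {(s, 6, z), (w, 6, z), (y, 19, c), (y, 4, c)}.

{(s, 6, z), (w, 6, z), (y, 19, c), (y, 4, c)}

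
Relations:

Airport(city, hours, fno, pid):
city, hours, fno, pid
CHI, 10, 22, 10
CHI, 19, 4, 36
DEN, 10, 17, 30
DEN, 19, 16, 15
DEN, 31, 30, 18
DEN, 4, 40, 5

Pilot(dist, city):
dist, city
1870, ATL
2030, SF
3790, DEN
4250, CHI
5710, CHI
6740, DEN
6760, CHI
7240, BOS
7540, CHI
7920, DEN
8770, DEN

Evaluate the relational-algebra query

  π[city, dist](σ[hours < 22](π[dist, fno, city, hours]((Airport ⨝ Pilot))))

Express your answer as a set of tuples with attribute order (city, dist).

Natural join on city: {(CHI, 10, 22, 10, 4250), (CHI, 10, 22, 10, 5710), (CHI, 10, 22, 10, 6760), (CHI, 10, 22, 10, 7540), (CHI, 19, 4, 36, 4250), (CHI, 19, 4, 36, 5710), (CHI, 19, 4, 36, 6760), (CHI, 19, 4, 36, 7540), (DEN, 10, 17, 30, 3790), (DEN, 10, 17, 30, 6740), (DEN, 10, 17, 30, 7920), (DEN, 10, 17, 30, 8770), (DEN, 19, 16, 15, 3790), (DEN, 19, 16, 15, 6740), (DEN, 19, 16, 15, 7920), (DEN, 19, 16, 15, 8770), (DEN, 31, 30, 18, 3790), (DEN, 31, 30, 18, 6740), (DEN, 31, 30, 18, 7920), (DEN, 31, 30, 18, 8770), (DEN, 4, 40, 5, 3790), (DEN, 4, 40, 5, 6740), (DEN, 4, 40, 5, 7920), (DEN, 4, 40, 5, 8770)}
Keep only column(s) dist, fno, city, hours: {(3790, 16, DEN, 19), (3790, 17, DEN, 10), (3790, 30, DEN, 31), (3790, 40, DEN, 4), (4250, 22, CHI, 10), (4250, 4, CHI, 19), (5710, 22, CHI, 10), (5710, 4, CHI, 19), (6740, 16, DEN, 19), (6740, 17, DEN, 10), (6740, 30, DEN, 31), (6740, 40, DEN, 4), (6760, 22, CHI, 10), (6760, 4, CHI, 19), (7540, 22, CHI, 10), (7540, 4, CHI, 19), (7920, 16, DEN, 19), (7920, 17, DEN, 10), (7920, 30, DEN, 31), (7920, 40, DEN, 4), (8770, 16, DEN, 19), (8770, 17, DEN, 10), (8770, 30, DEN, 31), (8770, 40, DEN, 4)}
Filtering on hours < 22 leaves {(3790, 16, DEN, 19), (3790, 17, DEN, 10), (3790, 40, DEN, 4), (4250, 22, CHI, 10), (4250, 4, CHI, 19), (5710, 22, CHI, 10), (5710, 4, CHI, 19), (6740, 16, DEN, 19), (6740, 17, DEN, 10), (6740, 40, DEN, 4), (6760, 22, CHI, 10), (6760, 4, CHI, 19), (7540, 22, CHI, 10), (7540, 4, CHI, 19), (7920, 16, DEN, 19), (7920, 17, DEN, 10), (7920, 40, DEN, 4), (8770, 16, DEN, 19), (8770, 17, DEN, 10), (8770, 40, DEN, 4)}.
Keep only column(s) city, dist (12 duplicate(s) eliminated): {(CHI, 4250), (CHI, 5710), (CHI, 6760), (CHI, 7540), (DEN, 3790), (DEN, 6740), (DEN, 7920), (DEN, 8770)}

{(CHI, 4250), (CHI, 5710), (CHI, 6760), (CHI, 7540), (DEN, 3790), (DEN, 6740), (DEN, 7920), (DEN, 8770)}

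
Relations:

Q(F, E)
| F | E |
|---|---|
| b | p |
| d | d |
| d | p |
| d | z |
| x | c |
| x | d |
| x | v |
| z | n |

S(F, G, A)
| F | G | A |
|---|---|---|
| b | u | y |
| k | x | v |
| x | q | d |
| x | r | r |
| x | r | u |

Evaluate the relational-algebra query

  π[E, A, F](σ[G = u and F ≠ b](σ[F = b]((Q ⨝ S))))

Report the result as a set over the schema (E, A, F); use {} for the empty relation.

{}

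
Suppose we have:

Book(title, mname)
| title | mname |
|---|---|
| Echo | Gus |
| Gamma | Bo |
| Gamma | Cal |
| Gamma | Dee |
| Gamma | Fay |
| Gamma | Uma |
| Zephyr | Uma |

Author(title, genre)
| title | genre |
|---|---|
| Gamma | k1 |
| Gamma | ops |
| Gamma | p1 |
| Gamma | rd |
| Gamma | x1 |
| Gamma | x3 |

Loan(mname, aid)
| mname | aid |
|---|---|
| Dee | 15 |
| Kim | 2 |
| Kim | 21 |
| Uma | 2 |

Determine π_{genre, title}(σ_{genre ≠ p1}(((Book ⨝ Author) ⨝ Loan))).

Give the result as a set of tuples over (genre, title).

Joining Book and Author on title yields {(Gamma, Bo, k1), (Gamma, Bo, ops), (Gamma, Bo, p1), (Gamma, Bo, rd), (Gamma, Bo, x1), (Gamma, Bo, x3), (Gamma, Cal, k1), (Gamma, Cal, ops), (Gamma, Cal, p1), (Gamma, Cal, rd), (Gamma, Cal, x1), (Gamma, Cal, x3), (Gamma, Dee, k1), (Gamma, Dee, ops), (Gamma, Dee, p1), (Gamma, Dee, rd), (Gamma, Dee, x1), (Gamma, Dee, x3), (Gamma, Fay, k1), (Gamma, Fay, ops), (Gamma, Fay, p1), (Gamma, Fay, rd), (Gamma, Fay, x1), (Gamma, Fay, x3), (Gamma, Uma, k1), (Gamma, Uma, ops), (Gamma, Uma, p1), (Gamma, Uma, rd), (Gamma, Uma, x1), (Gamma, Uma, x3)}.
Joining (Book ⨝ Author) and Loan on mname yields {(Gamma, Dee, k1, 15), (Gamma, Dee, ops, 15), (Gamma, Dee, p1, 15), (Gamma, Dee, rd, 15), (Gamma, Dee, x1, 15), (Gamma, Dee, x3, 15), (Gamma, Uma, k1, 2), (Gamma, Uma, ops, 2), (Gamma, Uma, p1, 2), (Gamma, Uma, rd, 2), (Gamma, Uma, x1, 2), (Gamma, Uma, x3, 2)}.
Selection genre ≠ p1: {(Gamma, Dee, k1, 15), (Gamma, Dee, ops, 15), (Gamma, Dee, rd, 15), (Gamma, Dee, x1, 15), (Gamma, Dee, x3, 15), (Gamma, Uma, k1, 2), (Gamma, Uma, ops, 2), (Gamma, Uma, rd, 2), (Gamma, Uma, x1, 2), (Gamma, Uma, x3, 2)}
π[genre, title]: project onto (genre, title) (5 duplicate(s) eliminated) → {(k1, Gamma), (ops, Gamma), (rd, Gamma), (x1, Gamma), (x3, Gamma)}

{(k1, Gamma), (ops, Gamma), (rd, Gamma), (x1, Gamma), (x3, Gamma)}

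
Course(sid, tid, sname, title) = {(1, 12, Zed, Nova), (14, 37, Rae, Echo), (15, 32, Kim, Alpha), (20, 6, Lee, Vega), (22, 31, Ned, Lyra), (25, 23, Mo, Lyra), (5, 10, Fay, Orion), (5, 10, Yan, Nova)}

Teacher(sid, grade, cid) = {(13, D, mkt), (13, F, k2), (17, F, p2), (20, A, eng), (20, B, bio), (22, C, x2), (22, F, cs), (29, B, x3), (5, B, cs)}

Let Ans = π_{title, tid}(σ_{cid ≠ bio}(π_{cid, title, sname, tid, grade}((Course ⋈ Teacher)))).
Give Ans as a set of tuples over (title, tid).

Natural join on sid: {(20, 6, Lee, Vega, A, eng), (20, 6, Lee, Vega, B, bio), (22, 31, Ned, Lyra, C, x2), (22, 31, Ned, Lyra, F, cs), (5, 10, Fay, Orion, B, cs), (5, 10, Yan, Nova, B, cs)}
π[cid, title, sname, tid, grade]: project onto (cid, title, sname, tid, grade) → {(bio, Vega, Lee, 6, B), (cs, Lyra, Ned, 31, F), (cs, Nova, Yan, 10, B), (cs, Orion, Fay, 10, B), (eng, Vega, Lee, 6, A), (x2, Lyra, Ned, 31, C)}
Apply σ_{cid ≠ bio}; surviving tuples: {(cs, Lyra, Ned, 31, F), (cs, Nova, Yan, 10, B), (cs, Orion, Fay, 10, B), (eng, Vega, Lee, 6, A), (x2, Lyra, Ned, 31, C)}
π[title, tid]: project onto (title, tid) (1 duplicate(s) eliminated) → {(Lyra, 31), (Nova, 10), (Orion, 10), (Vega, 6)}

{(Lyra, 31), (Nova, 10), (Orion, 10), (Vega, 6)}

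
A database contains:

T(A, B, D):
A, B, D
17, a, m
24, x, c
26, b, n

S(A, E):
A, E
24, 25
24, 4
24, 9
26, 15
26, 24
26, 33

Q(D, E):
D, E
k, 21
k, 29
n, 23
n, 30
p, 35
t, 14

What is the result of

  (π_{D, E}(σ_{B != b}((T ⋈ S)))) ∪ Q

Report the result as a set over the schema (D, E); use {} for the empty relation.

T ⋈ S (natural join on A): {(24, x, c, 25), (24, x, c, 4), (24, x, c, 9), (26, b, n, 15), (26, b, n, 24), (26, b, n, 33)}
Apply σ_{B != b}; surviving tuples: {(24, x, c, 25), (24, x, c, 4), (24, x, c, 9)}
π[D, E]: project onto (D, E) → {(c, 25), (c, 4), (c, 9)}
Union: {(c, 25), (c, 4), (c, 9)} with {(k, 21), (k, 29), (n, 23), (n, 30), (p, 35), (t, 14)} → {(c, 25), (c, 4), (c, 9), (k, 21), (k, 29), (n, 23), (n, 30), (p, 35), (t, 14)}

{(c, 25), (c, 4), (c, 9), (k, 21), (k, 29), (n, 23), (n, 30), (p, 35), (t, 14)}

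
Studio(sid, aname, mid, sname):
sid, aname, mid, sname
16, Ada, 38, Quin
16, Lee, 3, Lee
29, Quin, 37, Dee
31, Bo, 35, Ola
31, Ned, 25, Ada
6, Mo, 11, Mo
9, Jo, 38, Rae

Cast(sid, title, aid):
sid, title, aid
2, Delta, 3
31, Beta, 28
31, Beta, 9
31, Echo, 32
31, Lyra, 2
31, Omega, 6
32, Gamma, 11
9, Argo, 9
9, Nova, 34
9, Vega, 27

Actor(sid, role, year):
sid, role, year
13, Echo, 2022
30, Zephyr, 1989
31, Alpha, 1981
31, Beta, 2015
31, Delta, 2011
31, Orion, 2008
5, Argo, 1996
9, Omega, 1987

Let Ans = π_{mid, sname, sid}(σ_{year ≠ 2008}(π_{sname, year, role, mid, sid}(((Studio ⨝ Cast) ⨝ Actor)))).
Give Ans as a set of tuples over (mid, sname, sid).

Joining Studio and Cast on sid yields {(31, Bo, 35, Ola, Beta, 28), (31, Bo, 35, Ola, Beta, 9), (31, Bo, 35, Ola, Echo, 32), (31, Bo, 35, Ola, Lyra, 2), (31, Bo, 35, Ola, Omega, 6), (31, Ned, 25, Ada, Beta, 28), (31, Ned, 25, Ada, Beta, 9), (31, Ned, 25, Ada, Echo, 32), (31, Ned, 25, Ada, Lyra, 2), (31, Ned, 25, Ada, Omega, 6), (9, Jo, 38, Rae, Argo, 9), (9, Jo, 38, Rae, Nova, 34), (9, Jo, 38, Rae, Vega, 27)}.
Joining (Studio ⨝ Cast) and Actor on sid yields {(31, Bo, 35, Ola, Beta, 28, Alpha, 1981), (31, Bo, 35, Ola, Beta, 28, Beta, 2015), (31, Bo, 35, Ola, Beta, 28, Delta, 2011), (31, Bo, 35, Ola, Beta, 28, Orion, 2008), (31, Bo, 35, Ola, Beta, 9, Alpha, 1981), (31, Bo, 35, Ola, Beta, 9, Beta, 2015), (31, Bo, 35, Ola, Beta, 9, Delta, 2011), (31, Bo, 35, Ola, Beta, 9, Orion, 2008), (31, Bo, 35, Ola, Echo, 32, Alpha, 1981), (31, Bo, 35, Ola, Echo, 32, Beta, 2015), (31, Bo, 35, Ola, Echo, 32, Delta, 2011), (31, Bo, 35, Ola, Echo, 32, Orion, 2008), (31, Bo, 35, Ola, Lyra, 2, Alpha, 1981), (31, Bo, 35, Ola, Lyra, 2, Beta, 2015), (31, Bo, 35, Ola, Lyra, 2, Delta, 2011), (31, Bo, 35, Ola, Lyra, 2, Orion, 2008), (31, Bo, 35, Ola, Omega, 6, Alpha, 1981), (31, Bo, 35, Ola, Omega, 6, Beta, 2015), (31, Bo, 35, Ola, Omega, 6, Delta, 2011), (31, Bo, 35, Ola, Omega, 6, Orion, 2008), (31, Ned, 25, Ada, Beta, 28, Alpha, 1981), (31, Ned, 25, Ada, Beta, 28, Beta, 2015), (31, Ned, 25, Ada, Beta, 28, Delta, 2011), (31, Ned, 25, Ada, Beta, 28, Orion, 2008), (31, Ned, 25, Ada, Beta, 9, Alpha, 1981), (31, Ned, 25, Ada, Beta, 9, Beta, 2015), (31, Ned, 25, Ada, Beta, 9, Delta, 2011), (31, Ned, 25, Ada, Beta, 9, Orion, 2008), (31, Ned, 25, Ada, Echo, 32, Alpha, 1981), (31, Ned, 25, Ada, Echo, 32, Beta, 2015), (31, Ned, 25, Ada, Echo, 32, Delta, 2011), (31, Ned, 25, Ada, Echo, 32, Orion, 2008), (31, Ned, 25, Ada, Lyra, 2, Alpha, 1981), (31, Ned, 25, Ada, Lyra, 2, Beta, 2015), (31, Ned, 25, Ada, Lyra, 2, Delta, 2011), (31, Ned, 25, Ada, Lyra, 2, Orion, 2008), (31, Ned, 25, Ada, Omega, 6, Alpha, 1981), (31, Ned, 25, Ada, Omega, 6, Beta, 2015), (31, Ned, 25, Ada, Omega, 6, Delta, 2011), (31, Ned, 25, Ada, Omega, 6, Orion, 2008), (9, Jo, 38, Rae, Argo, 9, Omega, 1987), (9, Jo, 38, Rae, Nova, 34, Omega, 1987), (9, Jo, 38, Rae, Vega, 27, Omega, 1987)}.
π_{sname, year, role, mid, sid} gives {(Ada, 1981, Alpha, 25, 31), (Ada, 2008, Orion, 25, 31), (Ada, 2011, Delta, 25, 31), (Ada, 2015, Beta, 25, 31), (Ola, 1981, Alpha, 35, 31), (Ola, 2008, Orion, 35, 31), (Ola, 2011, Delta, 35, 31), (Ola, 2015, Beta, 35, 31), (Rae, 1987, Omega, 38, 9)} (34 duplicate(s) eliminated).
Selection year ≠ 2008: {(Ada, 1981, Alpha, 25, 31), (Ada, 2011, Delta, 25, 31), (Ada, 2015, Beta, 25, 31), (Ola, 1981, Alpha, 35, 31), (Ola, 2011, Delta, 35, 31), (Ola, 2015, Beta, 35, 31), (Rae, 1987, Omega, 38, 9)}
π_{mid, sname, sid} gives {(25, Ada, 31), (35, Ola, 31), (38, Rae, 9)} (4 duplicate(s) eliminated).

{(25, Ada, 31), (35, Ola, 31), (38, Rae, 9)}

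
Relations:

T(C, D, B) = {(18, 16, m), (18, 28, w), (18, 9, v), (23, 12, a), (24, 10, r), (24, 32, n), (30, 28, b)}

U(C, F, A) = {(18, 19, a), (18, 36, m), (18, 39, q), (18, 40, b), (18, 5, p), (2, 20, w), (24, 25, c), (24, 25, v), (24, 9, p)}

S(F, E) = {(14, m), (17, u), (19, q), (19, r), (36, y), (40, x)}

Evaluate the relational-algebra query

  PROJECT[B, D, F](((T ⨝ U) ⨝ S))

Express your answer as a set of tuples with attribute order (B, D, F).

{(m, 16, 19), (m, 16, 36), (m, 16, 40), (v, 9, 19), (v, 9, 36), (v, 9, 40), (w, 28, 19), (w, 28, 36), (w, 28, 40)}

T ⋈ U (natural join on C): {(18, 16, m, 19, a), (18, 16, m, 36, m), (18, 16, m, 39, q), (18, 16, m, 40, b), (18, 16, m, 5, p), (18, 28, w, 19, a), (18, 28, w, 36, m), (18, 28, w, 39, q), (18, 28, w, 40, b), (18, 28, w, 5, p), (18, 9, v, 19, a), (18, 9, v, 36, m), (18, 9, v, 39, q), (18, 9, v, 40, b), (18, 9, v, 5, p), (24, 10, r, 25, c), (24, 10, r, 25, v), (24, 10, r, 9, p), (24, 32, n, 25, c), (24, 32, n, 25, v), (24, 32, n, 9, p)}
(T ⨝ U) ⋈ S (natural join on F): {(18, 16, m, 19, a, q), (18, 16, m, 19, a, r), (18, 16, m, 36, m, y), (18, 16, m, 40, b, x), (18, 28, w, 19, a, q), (18, 28, w, 19, a, r), (18, 28, w, 36, m, y), (18, 28, w, 40, b, x), (18, 9, v, 19, a, q), (18, 9, v, 19, a, r), (18, 9, v, 36, m, y), (18, 9, v, 40, b, x)}
Keep only column(s) B, D, F (3 duplicate(s) eliminated): {(m, 16, 19), (m, 16, 36), (m, 16, 40), (v, 9, 19), (v, 9, 36), (v, 9, 40), (w, 28, 19), (w, 28, 36), (w, 28, 40)}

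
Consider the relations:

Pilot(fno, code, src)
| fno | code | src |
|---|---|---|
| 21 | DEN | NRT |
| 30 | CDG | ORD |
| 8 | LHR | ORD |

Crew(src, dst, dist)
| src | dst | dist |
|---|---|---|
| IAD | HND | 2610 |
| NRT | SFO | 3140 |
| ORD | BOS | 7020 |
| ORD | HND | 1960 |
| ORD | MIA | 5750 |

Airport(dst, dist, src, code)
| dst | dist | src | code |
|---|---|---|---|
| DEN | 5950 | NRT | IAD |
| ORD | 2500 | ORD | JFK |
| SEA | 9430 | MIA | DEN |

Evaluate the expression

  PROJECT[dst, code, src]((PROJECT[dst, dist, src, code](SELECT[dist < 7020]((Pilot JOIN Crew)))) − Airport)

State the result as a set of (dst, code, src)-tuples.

Joining Pilot and Crew on src yields {(21, DEN, NRT, SFO, 3140), (30, CDG, ORD, BOS, 7020), (30, CDG, ORD, HND, 1960), (30, CDG, ORD, MIA, 5750), (8, LHR, ORD, BOS, 7020), (8, LHR, ORD, HND, 1960), (8, LHR, ORD, MIA, 5750)}.
Selection dist < 7020: {(21, DEN, NRT, SFO, 3140), (30, CDG, ORD, HND, 1960), (30, CDG, ORD, MIA, 5750), (8, LHR, ORD, HND, 1960), (8, LHR, ORD, MIA, 5750)}
Keep only column(s) dst, dist, src, code: {(HND, 1960, ORD, CDG), (HND, 1960, ORD, LHR), (MIA, 5750, ORD, CDG), (MIA, 5750, ORD, LHR), (SFO, 3140, NRT, DEN)}
Difference: {(HND, 1960, ORD, CDG), (HND, 1960, ORD, LHR), (MIA, 5750, ORD, CDG), (MIA, 5750, ORD, LHR), (SFO, 3140, NRT, DEN)} with {(DEN, 5950, NRT, IAD), (ORD, 2500, ORD, JFK), (SEA, 9430, MIA, DEN)} → {(HND, 1960, ORD, CDG), (HND, 1960, ORD, LHR), (MIA, 5750, ORD, CDG), (MIA, 5750, ORD, LHR), (SFO, 3140, NRT, DEN)}
Keep only column(s) dst, code, src: {(HND, CDG, ORD), (HND, LHR, ORD), (MIA, CDG, ORD), (MIA, LHR, ORD), (SFO, DEN, NRT)}

{(HND, CDG, ORD), (HND, LHR, ORD), (MIA, CDG, ORD), (MIA, LHR, ORD), (SFO, DEN, NRT)}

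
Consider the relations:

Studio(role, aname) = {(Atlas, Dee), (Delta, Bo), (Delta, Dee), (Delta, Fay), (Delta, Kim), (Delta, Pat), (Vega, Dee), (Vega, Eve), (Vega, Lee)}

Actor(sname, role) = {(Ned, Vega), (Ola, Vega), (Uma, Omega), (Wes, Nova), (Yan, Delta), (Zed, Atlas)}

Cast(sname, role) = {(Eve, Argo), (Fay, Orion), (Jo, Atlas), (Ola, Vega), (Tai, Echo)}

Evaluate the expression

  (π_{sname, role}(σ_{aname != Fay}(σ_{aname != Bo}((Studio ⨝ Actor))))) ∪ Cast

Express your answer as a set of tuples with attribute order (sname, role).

Natural join on role: {(Atlas, Dee, Zed), (Delta, Bo, Yan), (Delta, Dee, Yan), (Delta, Fay, Yan), (Delta, Kim, Yan), (Delta, Pat, Yan), (Vega, Dee, Ned), (Vega, Dee, Ola), (Vega, Eve, Ned), (Vega, Eve, Ola), (Vega, Lee, Ned), (Vega, Lee, Ola)}
Filtering on aname != Bo leaves {(Atlas, Dee, Zed), (Delta, Dee, Yan), (Delta, Fay, Yan), (Delta, Kim, Yan), (Delta, Pat, Yan), (Vega, Dee, Ned), (Vega, Dee, Ola), (Vega, Eve, Ned), (Vega, Eve, Ola), (Vega, Lee, Ned), (Vega, Lee, Ola)}.
Filtering on aname != Fay leaves {(Atlas, Dee, Zed), (Delta, Dee, Yan), (Delta, Kim, Yan), (Delta, Pat, Yan), (Vega, Dee, Ned), (Vega, Dee, Ola), (Vega, Eve, Ned), (Vega, Eve, Ola), (Vega, Lee, Ned), (Vega, Lee, Ola)}.
π_{sname, role} gives {(Ned, Vega), (Ola, Vega), (Yan, Delta), (Zed, Atlas)} (6 duplicate(s) eliminated).
Union: {(Ned, Vega), (Ola, Vega), (Yan, Delta), (Zed, Atlas)} with {(Eve, Argo), (Fay, Orion), (Jo, Atlas), (Ola, Vega), (Tai, Echo)} → {(Eve, Argo), (Fay, Orion), (Jo, Atlas), (Ned, Vega), (Ola, Vega), (Tai, Echo), (Yan, Delta), (Zed, Atlas)}

{(Eve, Argo), (Fay, Orion), (Jo, Atlas), (Ned, Vega), (Ola, Vega), (Tai, Echo), (Yan, Delta), (Zed, Atlas)}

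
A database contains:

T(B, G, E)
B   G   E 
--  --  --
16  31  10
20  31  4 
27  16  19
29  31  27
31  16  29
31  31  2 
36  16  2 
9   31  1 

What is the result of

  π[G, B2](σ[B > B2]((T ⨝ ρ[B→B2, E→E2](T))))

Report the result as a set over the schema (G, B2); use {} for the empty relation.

{(16, 27), (16, 31), (31, 16), (31, 20), (31, 29), (31, 9)}

ρ[B→B2, E→E2]: schema becomes (B2, G, E2); tuples unchanged.
Natural join on G: {(16, 31, 10, 16, 10), (16, 31, 10, 20, 4), (16, 31, 10, 29, 27), (16, 31, 10, 31, 2), (16, 31, 10, 9, 1), (20, 31, 4, 16, 10), (20, 31, 4, 20, 4), (20, 31, 4, 29, 27), (20, 31, 4, 31, 2), (20, 31, 4, 9, 1), (27, 16, 19, 27, 19), (27, 16, 19, 31, 29), (27, 16, 19, 36, 2), (29, 31, 27, 16, 10), (29, 31, 27, 20, 4), (29, 31, 27, 29, 27), (29, 31, 27, 31, 2), (29, 31, 27, 9, 1), (31, 16, 29, 27, 19), (31, 16, 29, 31, 29), (31, 16, 29, 36, 2), (31, 31, 2, 16, 10), (31, 31, 2, 20, 4), (31, 31, 2, 29, 27), (31, 31, 2, 31, 2), (31, 31, 2, 9, 1), (36, 16, 2, 27, 19), (36, 16, 2, 31, 29), (36, 16, 2, 36, 2), (9, 31, 1, 16, 10), (9, 31, 1, 20, 4), (9, 31, 1, 29, 27), (9, 31, 1, 31, 2), (9, 31, 1, 9, 1)}
Selection B > B2: {(16, 31, 10, 9, 1), (20, 31, 4, 16, 10), (20, 31, 4, 9, 1), (29, 31, 27, 16, 10), (29, 31, 27, 20, 4), (29, 31, 27, 9, 1), (31, 16, 29, 27, 19), (31, 31, 2, 16, 10), (31, 31, 2, 20, 4), (31, 31, 2, 29, 27), (31, 31, 2, 9, 1), (36, 16, 2, 27, 19), (36, 16, 2, 31, 29)}
π[G, B2]: project onto (G, B2) (7 duplicate(s) eliminated) → {(16, 27), (16, 31), (31, 16), (31, 20), (31, 29), (31, 9)}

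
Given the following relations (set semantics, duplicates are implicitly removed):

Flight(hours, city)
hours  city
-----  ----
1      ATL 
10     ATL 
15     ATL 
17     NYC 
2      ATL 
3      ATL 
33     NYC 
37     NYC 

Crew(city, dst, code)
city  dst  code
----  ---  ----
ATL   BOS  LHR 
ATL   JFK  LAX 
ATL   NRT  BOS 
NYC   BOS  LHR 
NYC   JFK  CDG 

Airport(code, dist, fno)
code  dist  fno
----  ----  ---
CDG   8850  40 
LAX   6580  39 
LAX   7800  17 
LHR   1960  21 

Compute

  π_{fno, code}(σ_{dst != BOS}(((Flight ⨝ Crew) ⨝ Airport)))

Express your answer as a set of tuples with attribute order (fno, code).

{(17, LAX), (39, LAX), (40, CDG)}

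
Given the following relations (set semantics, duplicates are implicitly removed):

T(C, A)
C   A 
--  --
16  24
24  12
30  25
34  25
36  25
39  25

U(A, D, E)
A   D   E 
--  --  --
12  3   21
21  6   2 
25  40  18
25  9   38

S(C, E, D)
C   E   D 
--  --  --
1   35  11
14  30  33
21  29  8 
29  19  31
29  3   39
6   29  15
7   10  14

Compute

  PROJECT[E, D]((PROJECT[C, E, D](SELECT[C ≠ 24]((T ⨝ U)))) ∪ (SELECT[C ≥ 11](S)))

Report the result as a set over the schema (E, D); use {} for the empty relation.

{(18, 40), (19, 31), (29, 8), (3, 39), (30, 33), (38, 9)}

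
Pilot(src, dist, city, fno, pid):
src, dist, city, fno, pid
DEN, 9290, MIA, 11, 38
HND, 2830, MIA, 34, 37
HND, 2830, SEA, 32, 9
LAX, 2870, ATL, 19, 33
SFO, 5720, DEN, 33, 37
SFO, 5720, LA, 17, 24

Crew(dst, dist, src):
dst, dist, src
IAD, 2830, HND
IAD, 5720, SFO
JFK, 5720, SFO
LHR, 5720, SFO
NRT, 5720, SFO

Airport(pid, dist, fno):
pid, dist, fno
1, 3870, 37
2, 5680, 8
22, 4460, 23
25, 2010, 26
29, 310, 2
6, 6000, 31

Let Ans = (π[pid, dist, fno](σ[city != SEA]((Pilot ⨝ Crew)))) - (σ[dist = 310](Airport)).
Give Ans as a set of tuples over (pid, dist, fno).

Joining Pilot and Crew on src, dist yields {(HND, 2830, MIA, 34, 37, IAD), (HND, 2830, SEA, 32, 9, IAD), (SFO, 5720, DEN, 33, 37, IAD), (SFO, 5720, DEN, 33, 37, JFK), (SFO, 5720, DEN, 33, 37, LHR), (SFO, 5720, DEN, 33, 37, NRT), (SFO, 5720, LA, 17, 24, IAD), (SFO, 5720, LA, 17, 24, JFK), (SFO, 5720, LA, 17, 24, LHR), (SFO, 5720, LA, 17, 24, NRT)}.
σ[city != SEA]: keep tuples satisfying city != SEA → {(HND, 2830, MIA, 34, 37, IAD), (SFO, 5720, DEN, 33, 37, IAD), (SFO, 5720, DEN, 33, 37, JFK), (SFO, 5720, DEN, 33, 37, LHR), (SFO, 5720, DEN, 33, 37, NRT), (SFO, 5720, LA, 17, 24, IAD), (SFO, 5720, LA, 17, 24, JFK), (SFO, 5720, LA, 17, 24, LHR), (SFO, 5720, LA, 17, 24, NRT)}
π_{pid, dist, fno} gives {(24, 5720, 17), (37, 2830, 34), (37, 5720, 33)} (6 duplicate(s) eliminated).
σ[dist = 310]: keep tuples satisfying dist = 310 → {(29, 310, 2)}
Difference: {(24, 5720, 17), (37, 2830, 34), (37, 5720, 33)} with {(29, 310, 2)} → {(24, 5720, 17), (37, 2830, 34), (37, 5720, 33)}

{(24, 5720, 17), (37, 2830, 34), (37, 5720, 33)}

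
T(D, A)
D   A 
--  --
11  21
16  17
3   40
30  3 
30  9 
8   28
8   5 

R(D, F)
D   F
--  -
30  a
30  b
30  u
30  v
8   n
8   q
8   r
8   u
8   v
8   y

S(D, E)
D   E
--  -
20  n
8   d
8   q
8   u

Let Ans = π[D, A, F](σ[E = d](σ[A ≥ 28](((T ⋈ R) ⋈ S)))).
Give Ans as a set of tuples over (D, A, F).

T ⋈ R (natural join on D): {(30, 3, a), (30, 3, b), (30, 3, u), (30, 3, v), (30, 9, a), (30, 9, b), (30, 9, u), (30, 9, v), (8, 28, n), (8, 28, q), (8, 28, r), (8, 28, u), (8, 28, v), (8, 28, y), (8, 5, n), (8, 5, q), (8, 5, r), (8, 5, u), (8, 5, v), (8, 5, y)}
(T ⋈ R) ⋈ S (natural join on D): {(8, 28, n, d), (8, 28, n, q), (8, 28, n, u), (8, 28, q, d), (8, 28, q, q), (8, 28, q, u), (8, 28, r, d), (8, 28, r, q), (8, 28, r, u), (8, 28, u, d), (8, 28, u, q), (8, 28, u, u), (8, 28, v, d), (8, 28, v, q), (8, 28, v, u), (8, 28, y, d), (8, 28, y, q), (8, 28, y, u), (8, 5, n, d), (8, 5, n, q), (8, 5, n, u), (8, 5, q, d), (8, 5, q, q), (8, 5, q, u), (8, 5, r, d), (8, 5, r, q), (8, 5, r, u), (8, 5, u, d), (8, 5, u, q), (8, 5, u, u), (8, 5, v, d), (8, 5, v, q), (8, 5, v, u), (8, 5, y, d), (8, 5, y, q), (8, 5, y, u)}
σ[A ≥ 28]: keep tuples satisfying A ≥ 28 → {(8, 28, n, d), (8, 28, n, q), (8, 28, n, u), (8, 28, q, d), (8, 28, q, q), (8, 28, q, u), (8, 28, r, d), (8, 28, r, q), (8, 28, r, u), (8, 28, u, d), (8, 28, u, q), (8, 28, u, u), (8, 28, v, d), (8, 28, v, q), (8, 28, v, u), (8, 28, y, d), (8, 28, y, q), (8, 28, y, u)}
σ[E = d]: keep tuples satisfying E = d → {(8, 28, n, d), (8, 28, q, d), (8, 28, r, d), (8, 28, u, d), (8, 28, v, d), (8, 28, y, d)}
π_{D, A, F} gives {(8, 28, n), (8, 28, q), (8, 28, r), (8, 28, u), (8, 28, v), (8, 28, y)}.

{(8, 28, n), (8, 28, q), (8, 28, r), (8, 28, u), (8, 28, v), (8, 28, y)}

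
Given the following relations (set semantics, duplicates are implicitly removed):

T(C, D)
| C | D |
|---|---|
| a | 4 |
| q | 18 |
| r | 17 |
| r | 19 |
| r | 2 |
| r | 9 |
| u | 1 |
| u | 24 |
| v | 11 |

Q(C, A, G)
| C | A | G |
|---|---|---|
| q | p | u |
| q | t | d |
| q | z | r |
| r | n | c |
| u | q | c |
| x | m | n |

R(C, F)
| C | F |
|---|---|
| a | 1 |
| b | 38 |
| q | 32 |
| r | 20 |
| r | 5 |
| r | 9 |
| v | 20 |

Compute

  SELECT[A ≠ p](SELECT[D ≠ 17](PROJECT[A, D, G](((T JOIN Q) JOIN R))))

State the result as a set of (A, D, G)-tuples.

{(n, 19, c), (n, 2, c), (n, 9, c), (t, 18, d), (z, 18, r)}

Natural join on C: {(q, 18, p, u), (q, 18, t, d), (q, 18, z, r), (r, 17, n, c), (r, 19, n, c), (r, 2, n, c), (r, 9, n, c), (u, 1, q, c), (u, 24, q, c)}
Natural join on C: {(q, 18, p, u, 32), (q, 18, t, d, 32), (q, 18, z, r, 32), (r, 17, n, c, 20), (r, 17, n, c, 5), (r, 17, n, c, 9), (r, 19, n, c, 20), (r, 19, n, c, 5), (r, 19, n, c, 9), (r, 2, n, c, 20), (r, 2, n, c, 5), (r, 2, n, c, 9), (r, 9, n, c, 20), (r, 9, n, c, 5), (r, 9, n, c, 9)}
Keep only column(s) A, D, G (8 duplicate(s) eliminated): {(n, 17, c), (n, 19, c), (n, 2, c), (n, 9, c), (p, 18, u), (t, 18, d), (z, 18, r)}
σ[D ≠ 17]: keep tuples satisfying D ≠ 17 → {(n, 19, c), (n, 2, c), (n, 9, c), (p, 18, u), (t, 18, d), (z, 18, r)}
σ[A ≠ p]: keep tuples satisfying A ≠ p → {(n, 19, c), (n, 2, c), (n, 9, c), (t, 18, d), (z, 18, r)}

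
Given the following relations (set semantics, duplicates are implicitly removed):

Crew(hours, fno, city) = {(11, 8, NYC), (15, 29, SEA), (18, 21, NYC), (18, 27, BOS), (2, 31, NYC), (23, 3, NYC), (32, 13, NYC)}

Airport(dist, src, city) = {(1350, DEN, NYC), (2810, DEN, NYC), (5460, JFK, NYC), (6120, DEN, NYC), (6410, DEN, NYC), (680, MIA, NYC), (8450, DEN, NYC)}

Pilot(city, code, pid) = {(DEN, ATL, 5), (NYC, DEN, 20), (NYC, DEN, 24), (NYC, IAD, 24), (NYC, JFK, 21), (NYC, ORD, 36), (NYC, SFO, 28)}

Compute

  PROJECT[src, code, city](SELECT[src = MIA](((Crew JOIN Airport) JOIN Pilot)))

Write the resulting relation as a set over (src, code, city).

{(MIA, DEN, NYC), (MIA, IAD, NYC), (MIA, JFK, NYC), (MIA, ORD, NYC), (MIA, SFO, NYC)}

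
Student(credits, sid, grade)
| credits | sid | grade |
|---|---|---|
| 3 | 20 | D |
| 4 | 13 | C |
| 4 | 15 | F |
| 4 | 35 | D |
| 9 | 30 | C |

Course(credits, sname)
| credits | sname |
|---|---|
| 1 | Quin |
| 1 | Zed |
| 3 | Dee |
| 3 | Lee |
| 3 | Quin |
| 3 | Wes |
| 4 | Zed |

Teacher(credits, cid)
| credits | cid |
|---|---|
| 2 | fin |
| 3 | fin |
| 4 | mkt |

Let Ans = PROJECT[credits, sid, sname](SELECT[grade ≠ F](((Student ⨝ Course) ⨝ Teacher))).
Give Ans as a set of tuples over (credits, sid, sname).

{(3, 20, Dee), (3, 20, Lee), (3, 20, Quin), (3, 20, Wes), (4, 13, Zed), (4, 35, Zed)}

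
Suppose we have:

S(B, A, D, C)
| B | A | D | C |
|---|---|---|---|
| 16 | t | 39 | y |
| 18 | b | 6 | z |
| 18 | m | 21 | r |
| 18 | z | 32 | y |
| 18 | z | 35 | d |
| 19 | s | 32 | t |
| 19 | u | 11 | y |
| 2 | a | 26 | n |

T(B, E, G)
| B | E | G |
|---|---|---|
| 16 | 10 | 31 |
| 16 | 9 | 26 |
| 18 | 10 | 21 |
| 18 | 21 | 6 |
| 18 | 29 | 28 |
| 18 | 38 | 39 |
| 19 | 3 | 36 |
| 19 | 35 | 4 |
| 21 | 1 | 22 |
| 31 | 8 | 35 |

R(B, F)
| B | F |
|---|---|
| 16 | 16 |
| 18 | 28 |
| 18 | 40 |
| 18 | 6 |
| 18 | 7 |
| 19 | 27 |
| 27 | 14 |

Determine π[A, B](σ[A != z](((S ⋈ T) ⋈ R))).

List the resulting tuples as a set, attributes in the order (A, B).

Natural join on B: {(16, t, 39, y, 10, 31), (16, t, 39, y, 9, 26), (18, b, 6, z, 10, 21), (18, b, 6, z, 21, 6), (18, b, 6, z, 29, 28), (18, b, 6, z, 38, 39), (18, m, 21, r, 10, 21), (18, m, 21, r, 21, 6), (18, m, 21, r, 29, 28), (18, m, 21, r, 38, 39), (18, z, 32, y, 10, 21), (18, z, 32, y, 21, 6), (18, z, 32, y, 29, 28), (18, z, 32, y, 38, 39), (18, z, 35, d, 10, 21), (18, z, 35, d, 21, 6), (18, z, 35, d, 29, 28), (18, z, 35, d, 38, 39), (19, s, 32, t, 3, 36), (19, s, 32, t, 35, 4), (19, u, 11, y, 3, 36), (19, u, 11, y, 35, 4)}
Natural join on B: {(16, t, 39, y, 10, 31, 16), (16, t, 39, y, 9, 26, 16), (18, b, 6, z, 10, 21, 28), (18, b, 6, z, 10, 21, 40), (18, b, 6, z, 10, 21, 6), (18, b, 6, z, 10, 21, 7), (18, b, 6, z, 21, 6, 28), (18, b, 6, z, 21, 6, 40), (18, b, 6, z, 21, 6, 6), (18, b, 6, z, 21, 6, 7), (18, b, 6, z, 29, 28, 28), (18, b, 6, z, 29, 28, 40), (18, b, 6, z, 29, 28, 6), (18, b, 6, z, 29, 28, 7), (18, b, 6, z, 38, 39, 28), (18, b, 6, z, 38, 39, 40), (18, b, 6, z, 38, 39, 6), (18, b, 6, z, 38, 39, 7), (18, m, 21, r, 10, 21, 28), (18, m, 21, r, 10, 21, 40), (18, m, 21, r, 10, 21, 6), (18, m, 21, r, 10, 21, 7), (18, m, 21, r, 21, 6, 28), (18, m, 21, r, 21, 6, 40), (18, m, 21, r, 21, 6, 6), (18, m, 21, r, 21, 6, 7), (18, m, 21, r, 29, 28, 28), (18, m, 21, r, 29, 28, 40), (18, m, 21, r, 29, 28, 6), (18, m, 21, r, 29, 28, 7), (18, m, 21, r, 38, 39, 28), (18, m, 21, r, 38, 39, 40), (18, m, 21, r, 38, 39, 6), (18, m, 21, r, 38, 39, 7), (18, z, 32, y, 10, 21, 28), (18, z, 32, y, 10, 21, 40), (18, z, 32, y, 10, 21, 6), (18, z, 32, y, 10, 21, 7), (18, z, 32, y, 21, 6, 28), (18, z, 32, y, 21, 6, 40), (18, z, 32, y, 21, 6, 6), (18, z, 32, y, 21, 6, 7), (18, z, 32, y, 29, 28, 28), (18, z, 32, y, 29, 28, 40), (18, z, 32, y, 29, 28, 6), (18, z, 32, y, 29, 28, 7), (18, z, 32, y, 38, 39, 28), (18, z, 32, y, 38, 39, 40), (18, z, 32, y, 38, 39, 6), (18, z, 32, y, 38, 39, 7), (18, z, 35, d, 10, 21, 28), (18, z, 35, d, 10, 21, 40), (18, z, 35, d, 10, 21, 6), (18, z, 35, d, 10, 21, 7), (18, z, 35, d, 21, 6, 28), (18, z, 35, d, 21, 6, 40), (18, z, 35, d, 21, 6, 6), (18, z, 35, d, 21, 6, 7), (18, z, 35, d, 29, 28, 28), (18, z, 35, d, 29, 28, 40), (18, z, 35, d, 29, 28, 6), (18, z, 35, d, 29, 28, 7), (18, z, 35, d, 38, 39, 28), (18, z, 35, d, 38, 39, 40), (18, z, 35, d, 38, 39, 6), (18, z, 35, d, 38, 39, 7), (19, s, 32, t, 3, 36, 27), (19, s, 32, t, 35, 4, 27), (19, u, 11, y, 3, 36, 27), (19, u, 11, y, 35, 4, 27)}
Filtering on A != z leaves {(16, t, 39, y, 10, 31, 16), (16, t, 39, y, 9, 26, 16), (18, b, 6, z, 10, 21, 28), (18, b, 6, z, 10, 21, 40), (18, b, 6, z, 10, 21, 6), (18, b, 6, z, 10, 21, 7), (18, b, 6, z, 21, 6, 28), (18, b, 6, z, 21, 6, 40), (18, b, 6, z, 21, 6, 6), (18, b, 6, z, 21, 6, 7), (18, b, 6, z, 29, 28, 28), (18, b, 6, z, 29, 28, 40), (18, b, 6, z, 29, 28, 6), (18, b, 6, z, 29, 28, 7), (18, b, 6, z, 38, 39, 28), (18, b, 6, z, 38, 39, 40), (18, b, 6, z, 38, 39, 6), (18, b, 6, z, 38, 39, 7), (18, m, 21, r, 10, 21, 28), (18, m, 21, r, 10, 21, 40), (18, m, 21, r, 10, 21, 6), (18, m, 21, r, 10, 21, 7), (18, m, 21, r, 21, 6, 28), (18, m, 21, r, 21, 6, 40), (18, m, 21, r, 21, 6, 6), (18, m, 21, r, 21, 6, 7), (18, m, 21, r, 29, 28, 28), (18, m, 21, r, 29, 28, 40), (18, m, 21, r, 29, 28, 6), (18, m, 21, r, 29, 28, 7), (18, m, 21, r, 38, 39, 28), (18, m, 21, r, 38, 39, 40), (18, m, 21, r, 38, 39, 6), (18, m, 21, r, 38, 39, 7), (19, s, 32, t, 3, 36, 27), (19, s, 32, t, 35, 4, 27), (19, u, 11, y, 3, 36, 27), (19, u, 11, y, 35, 4, 27)}.
π_{A, B} gives {(b, 18), (m, 18), (s, 19), (t, 16), (u, 19)} (33 duplicate(s) eliminated).

{(b, 18), (m, 18), (s, 19), (t, 16), (u, 19)}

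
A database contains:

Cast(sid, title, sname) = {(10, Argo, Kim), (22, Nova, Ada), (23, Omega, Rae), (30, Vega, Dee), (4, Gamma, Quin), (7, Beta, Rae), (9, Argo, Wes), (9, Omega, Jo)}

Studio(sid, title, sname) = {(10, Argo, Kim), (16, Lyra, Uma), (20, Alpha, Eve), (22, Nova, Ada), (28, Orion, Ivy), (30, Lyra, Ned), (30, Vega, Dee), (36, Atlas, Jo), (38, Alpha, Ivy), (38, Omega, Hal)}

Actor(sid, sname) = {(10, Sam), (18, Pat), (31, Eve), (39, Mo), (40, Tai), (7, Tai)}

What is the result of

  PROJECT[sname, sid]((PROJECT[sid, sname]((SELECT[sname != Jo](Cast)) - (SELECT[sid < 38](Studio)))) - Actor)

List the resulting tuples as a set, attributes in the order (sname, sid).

Filtering on sname != Jo leaves {(10, Argo, Kim), (22, Nova, Ada), (23, Omega, Rae), (30, Vega, Dee), (4, Gamma, Quin), (7, Beta, Rae), (9, Argo, Wes)}.
Filtering on sid < 38 leaves {(10, Argo, Kim), (16, Lyra, Uma), (20, Alpha, Eve), (22, Nova, Ada), (28, Orion, Ivy), (30, Lyra, Ned), (30, Vega, Dee), (36, Atlas, Jo)}.
Set difference of the two operands is {(23, Omega, Rae), (4, Gamma, Quin), (7, Beta, Rae), (9, Argo, Wes)}.
π_{sid, sname} gives {(23, Rae), (4, Quin), (7, Rae), (9, Wes)}.
Set difference of the two operands is {(23, Rae), (4, Quin), (7, Rae), (9, Wes)}.
π_{sname, sid} gives {(Quin, 4), (Rae, 23), (Rae, 7), (Wes, 9)}.

{(Quin, 4), (Rae, 23), (Rae, 7), (Wes, 9)}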